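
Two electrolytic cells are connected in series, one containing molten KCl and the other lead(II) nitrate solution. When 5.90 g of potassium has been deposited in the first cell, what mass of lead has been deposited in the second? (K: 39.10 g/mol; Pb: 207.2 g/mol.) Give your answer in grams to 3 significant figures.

n(K) = 5.90 / 39.10 = 0.1509 mol
K⁺ + e⁻ → K, so n(e⁻) = 0.1509 mol
Same current for the same time ⇒ same n(e⁻) = 0.1509 mol in both cells.
Pb²⁺ + 2e⁻ → Pb, so n(Pb) = 0.1509 / 2 = 0.07545 mol
m(Pb) = 0.07545 × 207.2 = 15.6 g

15.6 g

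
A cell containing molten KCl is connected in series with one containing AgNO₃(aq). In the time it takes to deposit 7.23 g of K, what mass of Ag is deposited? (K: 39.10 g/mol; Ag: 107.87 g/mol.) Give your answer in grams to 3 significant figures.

n(K) = 7.23 / 39.10 = 0.1849 mol
K⁺ + e⁻ → K, so n(e⁻) = 0.1849 mol
The cells are in series, so the same charge (and hence the same n(e⁻) = 0.1849 mol) passes through both.
Ag⁺ + e⁻ → Ag, so n(Ag) = 0.1849 mol
m(Ag) = 0.1849 × 107.87 = 19.9 g

19.9 g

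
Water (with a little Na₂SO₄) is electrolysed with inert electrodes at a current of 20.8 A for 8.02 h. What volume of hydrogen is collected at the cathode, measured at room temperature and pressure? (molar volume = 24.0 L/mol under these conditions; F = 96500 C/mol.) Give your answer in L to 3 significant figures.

74.7 L

Q = 20.8 A × 28872 s = 6.005×10^5 C
n(e⁻) = 6.005×10^5 / 96500 = 6.223 mol
2H⁺ + 2e⁻ → H₂, so n(H₂) = 6.223 / 2 = 3.112 mol
V = 3.112 × 24.0 = 74.69 L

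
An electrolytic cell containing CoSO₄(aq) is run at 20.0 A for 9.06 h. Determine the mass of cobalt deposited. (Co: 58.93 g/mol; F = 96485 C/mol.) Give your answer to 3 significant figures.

199 g

Q = It = 20.0 × 32616 = 6.523×10^5 C
Moles of electrons = 6.523×10^5 / 96485 = 6.761 mol
Co²⁺ + 2e⁻ → Co, so n(Co) = 6.761 / 2 = 3.381 mol
m = 3.381 × 58.93 = 199 g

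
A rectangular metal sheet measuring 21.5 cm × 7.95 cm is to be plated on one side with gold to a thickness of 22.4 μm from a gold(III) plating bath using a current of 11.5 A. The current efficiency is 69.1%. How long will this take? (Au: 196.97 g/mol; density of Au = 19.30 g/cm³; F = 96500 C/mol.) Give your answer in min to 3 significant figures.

Plated area = 21.5 × 7.95 = 170.9 cm²
Volume = 170.9 × 22.4×10⁻⁴ cm = 0.3828 cm³
m(Au) = 0.3828 × 19.30 = 7.388 g
n(Au) = 7.388 / 196.97 = 0.03751 mol; n(e⁻) = 3 × 0.03751 = 0.1125 mol
Q = 0.1125 × 96500 / 0.691 = 15710 C
t = 15710 / 11.5 = 1366 s = 22.8 min

22.8 min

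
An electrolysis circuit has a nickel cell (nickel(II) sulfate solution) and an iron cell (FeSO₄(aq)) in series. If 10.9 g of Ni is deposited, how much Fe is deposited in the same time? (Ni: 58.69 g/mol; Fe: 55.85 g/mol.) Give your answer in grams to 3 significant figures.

10.4 g

n(Ni) = 10.9 / 58.69 = 0.1857 mol
Ni²⁺ + 2e⁻ → Ni, so n(e⁻) = 2 × 0.1857 = 0.3714 mol
The cells are in series, so the same charge (and hence the same n(e⁻) = 0.3714 mol) passes through both.
Fe²⁺ + 2e⁻ → Fe, so n(Fe) = 0.3714 / 2 = 0.1857 mol
m(Fe) = 0.1857 × 55.85 = 10.4 g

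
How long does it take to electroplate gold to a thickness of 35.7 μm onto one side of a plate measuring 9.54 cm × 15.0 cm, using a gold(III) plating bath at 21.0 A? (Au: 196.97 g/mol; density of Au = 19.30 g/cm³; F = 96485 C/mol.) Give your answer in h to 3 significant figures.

Plated area = 9.54 × 15.0 = 143.1 cm²
Volume = 143.1 × 35.7×10⁻⁴ cm = 0.5109 cm³
m(Au) = 0.5109 × 19.30 = 9.860 g
n(Au) = 9.860 / 196.97 = 0.05006 mol; n(e⁻) = 3 × 0.05006 = 0.1502 mol
Q = 0.1502 × 96485 = 14490 C
t = 14490 / 21.0 = 690.0 s = 0.192 h

0.192 h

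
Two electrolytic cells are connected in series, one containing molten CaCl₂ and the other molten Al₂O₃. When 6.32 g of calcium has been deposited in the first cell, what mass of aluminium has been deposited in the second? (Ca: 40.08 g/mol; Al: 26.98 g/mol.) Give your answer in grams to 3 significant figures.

2.84 g

n(Ca) = 6.32 / 40.08 = 0.1577 mol
Ca²⁺ + 2e⁻ → Ca, so n(e⁻) = 2 × 0.1577 = 0.3154 mol
In series, the same 0.3154 mol of electrons flows through the second cell.
Al³⁺ + 3e⁻ → Al, so n(Al) = 0.3154 / 3 = 0.1051 mol
m(Al) = 0.1051 × 26.98 = 2.84 g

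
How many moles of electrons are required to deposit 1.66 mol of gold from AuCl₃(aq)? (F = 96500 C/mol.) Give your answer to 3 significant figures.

4.98 mol

Au³⁺ + 3e⁻ → Au, so n(e⁻) = 3 × 1.66 = 4.980 mol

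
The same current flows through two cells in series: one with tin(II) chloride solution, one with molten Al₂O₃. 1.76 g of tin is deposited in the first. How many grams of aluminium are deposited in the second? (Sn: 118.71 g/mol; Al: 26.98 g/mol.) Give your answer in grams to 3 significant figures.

n(Sn) = 1.76 / 118.71 = 0.01483 mol
Sn²⁺ + 2e⁻ → Sn, so n(e⁻) = 2 × 0.01483 = 0.02966 mol
In series, the same 0.02966 mol of electrons flows through the second cell.
Al³⁺ + 3e⁻ → Al, so n(Al) = 0.02966 / 3 = 0.009887 mol
m(Al) = 0.009887 × 26.98 = 0.267 g

0.267 g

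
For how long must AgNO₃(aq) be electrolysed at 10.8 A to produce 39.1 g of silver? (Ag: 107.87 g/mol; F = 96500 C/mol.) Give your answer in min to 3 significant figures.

54.0 min

n(Ag) = 39.1 / 107.87 = 0.3625 mol
Ag⁺ + e⁻ → Ag, so n(e⁻) = 0.3625 mol
Q = 0.3625 × 96500 = 34980 C
t = Q / I = 34980 / 10.8 = 3239 s = 54.0 min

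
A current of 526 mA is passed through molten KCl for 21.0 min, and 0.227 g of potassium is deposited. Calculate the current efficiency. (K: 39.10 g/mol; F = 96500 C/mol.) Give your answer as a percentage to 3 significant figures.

84.5%

Q = 0.526 × 1260 = 662.8 C
n(e⁻) = 662.8 / 96500 = 0.006868 mol
K⁺ + e⁻ → K, so theoretical n(K) = 0.006868 mol → 0.2685 g
Efficiency = 0.227 / 0.2685 = 0.8454 = 84.5%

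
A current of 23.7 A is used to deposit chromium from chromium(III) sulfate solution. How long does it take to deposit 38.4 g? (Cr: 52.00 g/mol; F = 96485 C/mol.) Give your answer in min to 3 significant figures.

150 min

n(Cr) = 38.4 / 52.00 = 0.7385 mol
Cr³⁺ + 3e⁻ → Cr, so n(e⁻) = 3 × 0.7385 = 2.216 mol
Q = 2.216 × 96485 = 2.138×10^5 C
t = Q / I = 2.138×10^5 / 23.7 = 9021 s = 150 min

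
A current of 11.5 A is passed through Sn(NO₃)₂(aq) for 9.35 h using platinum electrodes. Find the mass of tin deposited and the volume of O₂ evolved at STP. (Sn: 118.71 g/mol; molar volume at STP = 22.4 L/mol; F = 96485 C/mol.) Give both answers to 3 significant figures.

238 g Sn; 22.5 L O₂

Q = 11.5 × 33660 = 3.871×10^5 C; n(e⁻) = 3.871×10^5 / 96485 = 4.012 mol
Cathode: Sn²⁺ + 2e⁻ → Sn → n(Sn) = 4.012/2 = 2.006 mol → 238 g
Anode: 2H₂O → O₂ + 4H⁺ + 4e⁻ → n(O₂) = 4.012/4 = 1.003 mol → 22.5 L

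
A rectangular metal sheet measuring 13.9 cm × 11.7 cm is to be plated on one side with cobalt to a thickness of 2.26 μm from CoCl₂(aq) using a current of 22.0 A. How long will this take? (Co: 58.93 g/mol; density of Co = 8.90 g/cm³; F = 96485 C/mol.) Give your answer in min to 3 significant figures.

Plated area = 13.9 × 11.7 = 162.6 cm²
Volume = 162.6 × 2.26×10⁻⁴ cm = 0.03675 cm³
m(Co) = 0.03675 × 8.90 = 0.3271 g
n(Co) = 0.3271 / 58.93 = 0.005551 mol; n(e⁻) = 2 × 0.005551 = 0.01110 mol
Q = 0.01110 × 96485 = 1071 C
t = 1071 / 22.0 = 48.68 s = 0.811 min

0.811 min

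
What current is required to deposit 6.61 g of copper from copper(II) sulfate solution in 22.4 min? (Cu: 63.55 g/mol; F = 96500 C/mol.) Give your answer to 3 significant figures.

14.9 A

n(Cu) = 6.61 / 63.55 = 0.1040 mol
Cu²⁺ + 2e⁻ → Cu, so n(e⁻) = 2 × 0.1040 = 0.2080 mol
Q = 0.2080 × 96500 = 20070 C
I = Q / t = 20070 / 1344 s = 14.9 A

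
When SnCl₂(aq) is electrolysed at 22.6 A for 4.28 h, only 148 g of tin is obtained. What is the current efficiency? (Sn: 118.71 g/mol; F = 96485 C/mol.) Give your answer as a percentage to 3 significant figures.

69.1%

Q = 22.6 × 15408 = 3.482×10^5 C
n(e⁻) = 3.482×10^5 / 96485 = 3.609 mol
Sn²⁺ + 2e⁻ → Sn, so theoretical n(Sn) = 1.805 mol → 214.3 g
Efficiency = 148 / 214.3 = 0.6906 = 69.1%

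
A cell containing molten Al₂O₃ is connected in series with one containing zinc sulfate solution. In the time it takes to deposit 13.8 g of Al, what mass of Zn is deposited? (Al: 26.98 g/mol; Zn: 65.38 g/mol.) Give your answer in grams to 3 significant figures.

50.2 g

n(Al) = 13.8 / 26.98 = 0.5115 mol
Al³⁺ + 3e⁻ → Al, so n(e⁻) = 3 × 0.5115 = 1.535 mol
The cells are in series, so the same charge (and hence the same n(e⁻) = 1.535 mol) passes through both.
Zn²⁺ + 2e⁻ → Zn, so n(Zn) = 1.535 / 2 = 0.7675 mol
m(Zn) = 0.7675 × 65.38 = 50.2 g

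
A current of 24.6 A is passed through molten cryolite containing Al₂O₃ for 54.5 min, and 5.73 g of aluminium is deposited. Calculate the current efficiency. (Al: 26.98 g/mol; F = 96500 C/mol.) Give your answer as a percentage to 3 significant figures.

Q = 24.6 × 3270 = 80440 C
n(e⁻) = 80440 / 96500 = 0.8336 mol
Al³⁺ + 3e⁻ → Al, so theoretical n(Al) = 0.2779 mol → 7.498 g
Efficiency = 5.73 / 7.498 = 0.7642 = 76.4%

76.4%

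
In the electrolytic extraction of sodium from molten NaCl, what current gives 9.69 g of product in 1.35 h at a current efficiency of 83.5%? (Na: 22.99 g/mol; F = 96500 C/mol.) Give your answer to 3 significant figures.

n(Na) = 9.69 / 22.99 = 0.4215 mol
Na⁺ + e⁻ → Na, so n(e⁻) = 0.4215 mol
Q = 0.4215 × 96500 / 0.835 = 48710 C
I = Q / t = 48710 / 4860 s = 10.0 A

10.0 A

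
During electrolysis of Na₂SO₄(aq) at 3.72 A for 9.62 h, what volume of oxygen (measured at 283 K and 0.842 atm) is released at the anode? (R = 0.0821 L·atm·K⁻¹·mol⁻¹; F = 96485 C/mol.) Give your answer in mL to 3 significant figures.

Q = It = 3.72 × 34632 = 1.288×10^5 C
n(e⁻) = 1.288×10^5 / 96485 = 1.335 mol
2H₂O → O₂ + 4H⁺ + 4e⁻, so n(O₂) = 1.335 / 4 = 0.3338 mol
V = nRT/P = 0.3338 × 0.0821 × 283 / 0.842 = 9.211 L
= 9210 mL

9210 mL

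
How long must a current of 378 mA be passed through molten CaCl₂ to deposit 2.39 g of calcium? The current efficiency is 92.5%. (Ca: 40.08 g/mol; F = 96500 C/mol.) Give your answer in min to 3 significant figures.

549 min

n(Ca) = 2.39 / 40.08 = 0.05963 mol
Ca²⁺ + 2e⁻ → Ca, so n(e⁻) = 2 × 0.05963 = 0.1193 mol
Q = 0.1193 × 96500 / 0.925 = 12450 C
t = Q / I = 12450 / 0.378 = 32940 s = 549 min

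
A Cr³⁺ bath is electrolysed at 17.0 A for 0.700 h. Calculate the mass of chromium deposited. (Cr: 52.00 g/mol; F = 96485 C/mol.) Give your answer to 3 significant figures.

7.70 g

Q = 17.0 A × 2520 s = 42840 C
Moles of electrons = 42840 / 96485 = 0.4440 mol
Cr³⁺ + 3e⁻ → Cr, so n(Cr) = 0.4440 / 3 = 0.1480 mol
m = 0.1480 × 52.00 = 7.70 g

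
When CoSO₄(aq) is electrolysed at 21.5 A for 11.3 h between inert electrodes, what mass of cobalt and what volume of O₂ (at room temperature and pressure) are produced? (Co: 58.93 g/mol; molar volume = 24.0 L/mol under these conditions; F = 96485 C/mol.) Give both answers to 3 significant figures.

267 g Co; 54.4 L O₂

Q = 21.5 × 40680 = 8.746×10^5 C; n(e⁻) = 8.746×10^5 / 96485 = 9.065 mol
Cathode: Co²⁺ + 2e⁻ → Co → n(Co) = 9.065/2 = 4.533 mol → 267 g
Anode: 2H₂O → O₂ + 4H⁺ + 4e⁻ → n(O₂) = 9.065/4 = 2.266 mol → 54.4 L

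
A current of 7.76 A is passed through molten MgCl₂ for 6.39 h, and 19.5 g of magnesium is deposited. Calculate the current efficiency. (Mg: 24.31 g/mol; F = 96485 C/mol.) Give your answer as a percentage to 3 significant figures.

86.7%

Q = 7.76 × 23004 = 1.785×10^5 C
n(e⁻) = 1.785×10^5 / 96485 = 1.850 mol
Mg²⁺ + 2e⁻ → Mg, so theoretical n(Mg) = 0.9250 mol → 22.49 g
Efficiency = 19.5 / 22.49 = 0.8671 = 86.7%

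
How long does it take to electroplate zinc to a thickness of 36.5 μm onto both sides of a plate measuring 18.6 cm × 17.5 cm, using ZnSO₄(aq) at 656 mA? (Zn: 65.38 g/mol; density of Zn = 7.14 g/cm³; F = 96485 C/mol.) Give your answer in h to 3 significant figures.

21.2 h

Plated area = 2 × 18.6 × 17.5 = 651.0 cm²
Volume = 651.0 × 36.5×10⁻⁴ cm = 2.376 cm³
m(Zn) = 2.376 × 7.14 = 16.96 g
n(Zn) = 16.96 / 65.38 = 0.2594 mol; n(e⁻) = 2 × 0.2594 = 0.5188 mol
Q = 0.5188 × 96485 = 50060 C
t = 50060 / 0.656 = 76310 s = 21.2 h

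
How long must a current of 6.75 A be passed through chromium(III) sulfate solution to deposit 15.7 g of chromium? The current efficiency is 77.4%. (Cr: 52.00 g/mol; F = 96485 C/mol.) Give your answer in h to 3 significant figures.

n(Cr) = 15.7 / 52.00 = 0.3019 mol
Cr³⁺ + 3e⁻ → Cr, so n(e⁻) = 3 × 0.3019 = 0.9057 mol
Q = 0.9057 × 96485 / 0.774 = 1.129×10^5 C
t = Q / I = 1.129×10^5 / 6.75 = 16730 s = 4.65 h

4.65 h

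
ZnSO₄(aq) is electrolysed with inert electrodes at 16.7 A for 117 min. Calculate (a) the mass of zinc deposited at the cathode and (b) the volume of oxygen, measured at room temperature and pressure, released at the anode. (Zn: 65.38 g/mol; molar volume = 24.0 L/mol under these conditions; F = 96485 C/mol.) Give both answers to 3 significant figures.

Q = 16.7 × 7020 = 1.172×10^5 C; n(e⁻) = 1.172×10^5 / 96485 = 1.215 mol
Cathode: Zn²⁺ + 2e⁻ → Zn → n(Zn) = 1.215/2 = 0.6075 mol → 39.7 g
Anode: 2H₂O → O₂ + 4H⁺ + 4e⁻ → n(O₂) = 1.215/4 = 0.3038 mol → 7.29 L

39.7 g Zn; 7.29 L O₂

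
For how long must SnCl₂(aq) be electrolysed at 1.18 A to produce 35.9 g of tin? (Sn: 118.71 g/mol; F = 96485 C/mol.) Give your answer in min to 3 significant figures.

824 min

n(Sn) = 35.9 / 118.71 = 0.3024 mol
Sn²⁺ + 2e⁻ → Sn, so n(e⁻) = 2 × 0.3024 = 0.6048 mol
Q = 0.6048 × 96485 = 58350 C
t = Q / I = 58350 / 1.18 = 49450 s = 824 min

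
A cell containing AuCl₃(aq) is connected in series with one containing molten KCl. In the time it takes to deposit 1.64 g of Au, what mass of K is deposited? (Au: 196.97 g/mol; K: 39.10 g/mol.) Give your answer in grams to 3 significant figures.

0.977 g

n(Au) = 1.64 / 196.97 = 0.008326 mol
Au³⁺ + 3e⁻ → Au, so n(e⁻) = 3 × 0.008326 = 0.02498 mol
Same current for the same time ⇒ same n(e⁻) = 0.02498 mol in both cells.
K⁺ + e⁻ → K, so n(K) = 0.02498 mol
m(K) = 0.02498 × 39.10 = 0.977 g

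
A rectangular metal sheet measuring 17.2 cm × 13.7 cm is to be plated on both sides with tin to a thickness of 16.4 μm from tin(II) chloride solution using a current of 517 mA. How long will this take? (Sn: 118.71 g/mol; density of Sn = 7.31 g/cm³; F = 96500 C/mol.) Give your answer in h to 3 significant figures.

4.94 h

Plated area = 2 × 17.2 × 13.7 = 471.3 cm²
Volume = 471.3 × 16.4×10⁻⁴ cm = 0.7729 cm³
m(Sn) = 0.7729 × 7.31 = 5.650 g
n(Sn) = 5.650 / 118.71 = 0.04759 mol; n(e⁻) = 2 × 0.04759 = 0.09518 mol
Q = 0.09518 × 96500 = 9185 C
t = 9185 / 0.517 = 17770 s = 4.94 h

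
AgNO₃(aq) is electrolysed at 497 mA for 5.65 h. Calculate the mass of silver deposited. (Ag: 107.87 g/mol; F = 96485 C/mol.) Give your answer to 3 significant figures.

Q = It = 0.497 × 20340 = 10110 C
Moles of electrons = 10110 / 96485 = 0.1048 mol
Ag⁺ + e⁻ → Ag, so n(Ag) = 0.1048 mol
m = 0.1048 × 107.87 = 11.3 g

11.3 g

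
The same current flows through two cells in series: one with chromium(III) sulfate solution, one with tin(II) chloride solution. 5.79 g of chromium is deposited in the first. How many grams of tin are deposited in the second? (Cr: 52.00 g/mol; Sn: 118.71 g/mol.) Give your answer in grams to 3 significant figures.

19.8 g

n(Cr) = 5.79 / 52.00 = 0.1113 mol
Cr³⁺ + 3e⁻ → Cr, so n(e⁻) = 3 × 0.1113 = 0.3339 mol
The cells are in series, so the same charge (and hence the same n(e⁻) = 0.3339 mol) passes through both.
Sn²⁺ + 2e⁻ → Sn, so n(Sn) = 0.3339 / 2 = 0.1670 mol
m(Sn) = 0.1670 × 118.71 = 19.8 g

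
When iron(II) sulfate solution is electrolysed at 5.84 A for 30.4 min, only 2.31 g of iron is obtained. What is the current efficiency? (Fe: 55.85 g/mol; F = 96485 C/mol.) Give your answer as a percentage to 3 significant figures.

74.9%

Q = 5.84 × 1824 = 10650 C
n(e⁻) = 10650 / 96485 = 0.1104 mol
Fe²⁺ + 2e⁻ → Fe, so theoretical n(Fe) = 0.05520 mol → 3.083 g
Efficiency = 2.31 / 3.083 = 0.7493 = 74.9%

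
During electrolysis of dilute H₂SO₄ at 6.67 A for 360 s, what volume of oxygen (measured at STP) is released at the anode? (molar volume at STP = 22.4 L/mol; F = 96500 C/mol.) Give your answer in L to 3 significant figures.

0.139 L

Q = 6.67 A × 360 s = 2401 C
n(e⁻) = Q/F = 2401/96500 = 0.02488 mol
2H₂O → O₂ + 4H⁺ + 4e⁻, so n(O₂) = 0.02488 / 4 = 0.006220 mol
V = 0.006220 × 22.4 = 0.1393 L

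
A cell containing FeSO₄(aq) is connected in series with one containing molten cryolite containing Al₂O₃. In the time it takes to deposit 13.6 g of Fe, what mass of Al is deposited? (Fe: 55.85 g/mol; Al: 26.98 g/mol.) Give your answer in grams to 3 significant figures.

n(Fe) = 13.6 / 55.85 = 0.2435 mol
Fe²⁺ + 2e⁻ → Fe, so n(e⁻) = 2 × 0.2435 = 0.4870 mol
In series, the same 0.4870 mol of electrons flows through the second cell.
Al³⁺ + 3e⁻ → Al, so n(Al) = 0.4870 / 3 = 0.1623 mol
m(Al) = 0.1623 × 26.98 = 4.38 g

4.38 g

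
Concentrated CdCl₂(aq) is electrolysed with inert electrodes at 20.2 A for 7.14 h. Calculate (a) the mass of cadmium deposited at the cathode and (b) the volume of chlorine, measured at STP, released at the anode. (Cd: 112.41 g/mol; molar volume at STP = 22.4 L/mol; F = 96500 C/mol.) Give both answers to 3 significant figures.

302 g Cd; 60.3 L Cl₂

Q = 20.2 × 25704 = 5.192×10^5 C; n(e⁻) = 5.192×10^5 / 96500 = 5.380 mol
Cathode: Cd²⁺ + 2e⁻ → Cd → n(Cd) = 5.380/2 = 2.690 mol → 302 g
Anode: 2Cl⁻ → Cl₂ + 2e⁻ → n(Cl₂) = 5.380/2 = 2.690 mol → 60.3 L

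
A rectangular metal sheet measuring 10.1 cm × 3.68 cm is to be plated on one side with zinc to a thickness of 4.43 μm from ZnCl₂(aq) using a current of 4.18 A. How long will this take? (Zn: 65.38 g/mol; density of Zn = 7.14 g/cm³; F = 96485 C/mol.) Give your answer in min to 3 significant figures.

Plated area = 10.1 × 3.68 = 37.17 cm²
Volume = 37.17 × 4.43×10⁻⁴ cm = 0.01647 cm³
m(Zn) = 0.01647 × 7.14 = 0.1176 g
n(Zn) = 0.1176 / 65.38 = 0.001799 mol; n(e⁻) = 2 × 0.001799 = 0.003598 mol
Q = 0.003598 × 96485 = 347.2 C
t = 347.2 / 4.18 = 83.06 s = 1.38 min

1.38 min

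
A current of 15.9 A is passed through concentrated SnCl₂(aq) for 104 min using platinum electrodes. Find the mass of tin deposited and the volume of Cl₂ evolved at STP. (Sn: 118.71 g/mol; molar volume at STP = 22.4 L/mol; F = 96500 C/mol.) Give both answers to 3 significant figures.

61.0 g Sn; 11.5 L Cl₂

Q = 15.9 × 6240 = 99220 C; n(e⁻) = 99220 / 96500 = 1.028 mol
Cathode: Sn²⁺ + 2e⁻ → Sn → n(Sn) = 1.028/2 = 0.5140 mol → 61.0 g
Anode: 2Cl⁻ → Cl₂ + 2e⁻ → n(Cl₂) = 1.028/2 = 0.5140 mol → 11.5 L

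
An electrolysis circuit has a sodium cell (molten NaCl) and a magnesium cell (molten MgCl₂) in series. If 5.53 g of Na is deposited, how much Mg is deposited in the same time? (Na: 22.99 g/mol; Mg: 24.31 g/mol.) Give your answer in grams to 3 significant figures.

n(Na) = 5.53 / 22.99 = 0.2405 mol
Na⁺ + e⁻ → Na, so n(e⁻) = 0.2405 mol
The cells are in series, so the same charge (and hence the same n(e⁻) = 0.2405 mol) passes through both.
Mg²⁺ + 2e⁻ → Mg, so n(Mg) = 0.2405 / 2 = 0.1203 mol
m(Mg) = 0.1203 × 24.31 = 2.92 g

2.92 g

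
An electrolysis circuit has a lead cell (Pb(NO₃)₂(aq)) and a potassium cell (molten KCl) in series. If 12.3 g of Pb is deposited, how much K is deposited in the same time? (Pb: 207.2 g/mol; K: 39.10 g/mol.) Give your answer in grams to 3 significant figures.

4.64 g

n(Pb) = 12.3 / 207.2 = 0.05936 mol
Pb²⁺ + 2e⁻ → Pb, so n(e⁻) = 2 × 0.05936 = 0.1187 mol
The cells are in series, so the same charge (and hence the same n(e⁻) = 0.1187 mol) passes through both.
K⁺ + e⁻ → K, so n(K) = 0.1187 mol
m(K) = 0.1187 × 39.10 = 4.64 g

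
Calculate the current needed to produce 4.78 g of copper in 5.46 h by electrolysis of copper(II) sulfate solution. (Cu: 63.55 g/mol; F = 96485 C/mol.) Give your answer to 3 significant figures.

n(Cu) = 4.78 / 63.55 = 0.07522 mol
Cu²⁺ + 2e⁻ → Cu, so n(e⁻) = 2 × 0.07522 = 0.1504 mol
Q = 0.1504 × 96485 = 14510 C
I = Q / t = 14510 / 19656 s = 0.738 A

0.738 A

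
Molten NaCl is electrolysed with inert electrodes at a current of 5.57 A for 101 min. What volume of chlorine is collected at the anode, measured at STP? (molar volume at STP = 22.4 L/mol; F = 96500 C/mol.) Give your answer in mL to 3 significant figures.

Q = It = 5.57 × 6060 = 33750 C
Moles of electrons = 33750 / 96500 = 0.3497 mol
2Cl⁻ → Cl₂ + 2e⁻, so n(Cl₂) = 0.3497 / 2 = 0.1749 mol
V = 0.1749 × 22.4 = 3.918 L
= 3920 mL

3920 mL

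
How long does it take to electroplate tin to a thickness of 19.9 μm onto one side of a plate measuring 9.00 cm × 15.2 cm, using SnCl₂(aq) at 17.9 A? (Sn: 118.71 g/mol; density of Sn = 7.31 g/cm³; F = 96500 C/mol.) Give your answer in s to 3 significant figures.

Plated area = 9.00 × 15.2 = 136.8 cm²
Volume = 136.8 × 19.9×10⁻⁴ cm = 0.2722 cm³
m(Sn) = 0.2722 × 7.31 = 1.990 g
n(Sn) = 1.990 / 118.71 = 0.01676 mol; n(e⁻) = 2 × 0.01676 = 0.03352 mol
Q = 0.03352 × 96500 = 3235 C
t = 3235 / 17.9 = 180.7 s

181 s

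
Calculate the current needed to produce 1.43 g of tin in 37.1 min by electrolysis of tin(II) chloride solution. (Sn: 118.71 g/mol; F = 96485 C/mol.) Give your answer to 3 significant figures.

n(Sn) = 1.43 / 118.71 = 0.01205 mol
Sn²⁺ + 2e⁻ → Sn, so n(e⁻) = 2 × 0.01205 = 0.02410 mol
Q = 0.02410 × 96485 = 2325 C
I = Q / t = 2325 / 2226 s = 1.04 A

1.04 A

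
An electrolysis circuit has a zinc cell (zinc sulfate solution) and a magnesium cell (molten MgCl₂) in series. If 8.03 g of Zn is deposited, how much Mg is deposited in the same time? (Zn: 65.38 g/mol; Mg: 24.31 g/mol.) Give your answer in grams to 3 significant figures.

2.99 g

n(Zn) = 8.03 / 65.38 = 0.1228 mol
Zn²⁺ + 2e⁻ → Zn, so n(e⁻) = 2 × 0.1228 = 0.2456 mol
The cells are in series, so the same charge (and hence the same n(e⁻) = 0.2456 mol) passes through both.
Mg²⁺ + 2e⁻ → Mg, so n(Mg) = 0.2456 / 2 = 0.1228 mol
m(Mg) = 0.1228 × 24.31 = 2.99 g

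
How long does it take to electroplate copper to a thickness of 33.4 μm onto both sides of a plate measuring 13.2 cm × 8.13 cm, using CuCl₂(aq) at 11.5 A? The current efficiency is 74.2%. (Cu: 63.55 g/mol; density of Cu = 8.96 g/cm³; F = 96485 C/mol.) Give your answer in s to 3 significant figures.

Plated area = 2 × 13.2 × 8.13 = 214.6 cm²
Volume = 214.6 × 33.4×10⁻⁴ cm = 0.7168 cm³
m(Cu) = 0.7168 × 8.96 = 6.423 g
n(Cu) = 6.423 / 63.55 = 0.1011 mol; n(e⁻) = 2 × 0.1011 = 0.2022 mol
Q = 0.2022 × 96485 / 0.742 = 26290 C
t = 26290 / 11.5 = 2286 s

2290 s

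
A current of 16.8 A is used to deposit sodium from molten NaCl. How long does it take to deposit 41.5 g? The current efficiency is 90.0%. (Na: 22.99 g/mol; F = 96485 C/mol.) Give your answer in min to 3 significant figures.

n(Na) = 41.5 / 22.99 = 1.805 mol
Na⁺ + e⁻ → Na, so n(e⁻) = 1.805 mol
Q = 1.805 × 96485 / 0.900 = 1.935×10^5 C
t = Q / I = 1.935×10^5 / 16.8 = 11520 s = 192 min

192 min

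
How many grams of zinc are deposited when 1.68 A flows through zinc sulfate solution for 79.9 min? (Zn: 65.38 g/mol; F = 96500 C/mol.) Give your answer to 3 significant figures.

2.73 g

Q = It = 1.68 × 4794 = 8054 C
n(e⁻) = 8054 / 96500 = 0.08346 mol
Zn²⁺ + 2e⁻ → Zn, so n(Zn) = 0.08346 / 2 = 0.04173 mol
m = 0.04173 × 65.38 = 2.73 g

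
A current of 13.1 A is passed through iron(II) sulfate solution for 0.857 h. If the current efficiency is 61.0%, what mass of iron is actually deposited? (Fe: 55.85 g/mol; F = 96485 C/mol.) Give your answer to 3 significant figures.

7.14 g

Q = 13.1 × 3085.2 = 40420 C
n(e⁻) = 40420 / 96485 = 0.4189 mol
Fe²⁺ + 2e⁻ → Fe, so theoretical m(Fe) = 0.2095 × 55.85 = 11.70 g
Actual mass = 61.0% × 11.70 = 7.14 g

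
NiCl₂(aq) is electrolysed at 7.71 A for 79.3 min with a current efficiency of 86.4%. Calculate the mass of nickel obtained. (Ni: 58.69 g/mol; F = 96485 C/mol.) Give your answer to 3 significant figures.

Q = 7.71 × 4758 = 36680 C
n(e⁻) = 36680 / 96485 = 0.3802 mol
Ni²⁺ + 2e⁻ → Ni, so theoretical m(Ni) = 0.1901 × 58.69 = 11.16 g
Actual mass = 86.4% × 11.16 = 9.64 g

9.64 g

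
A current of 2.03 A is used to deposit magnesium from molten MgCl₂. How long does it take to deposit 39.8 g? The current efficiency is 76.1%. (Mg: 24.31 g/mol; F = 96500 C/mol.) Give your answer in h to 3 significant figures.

n(Mg) = 39.8 / 24.31 = 1.637 mol
Mg²⁺ + 2e⁻ → Mg, so n(e⁻) = 2 × 1.637 = 3.274 mol
Q = 3.274 × 96500 / 0.761 = 4.152×10^5 C
t = Q / I = 4.152×10^5 / 2.03 = 2.045×10^5 s = 56.8 h

56.8 h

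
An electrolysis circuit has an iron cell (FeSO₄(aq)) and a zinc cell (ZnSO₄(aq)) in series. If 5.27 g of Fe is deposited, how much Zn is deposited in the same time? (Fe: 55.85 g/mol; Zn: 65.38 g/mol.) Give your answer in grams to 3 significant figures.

n(Fe) = 5.27 / 55.85 = 0.09436 mol
Fe²⁺ + 2e⁻ → Fe, so n(e⁻) = 2 × 0.09436 = 0.1887 mol
The cells are in series, so the same charge (and hence the same n(e⁻) = 0.1887 mol) passes through both.
Zn²⁺ + 2e⁻ → Zn, so n(Zn) = 0.1887 / 2 = 0.09435 mol
m(Zn) = 0.09435 × 65.38 = 6.17 g

6.17 g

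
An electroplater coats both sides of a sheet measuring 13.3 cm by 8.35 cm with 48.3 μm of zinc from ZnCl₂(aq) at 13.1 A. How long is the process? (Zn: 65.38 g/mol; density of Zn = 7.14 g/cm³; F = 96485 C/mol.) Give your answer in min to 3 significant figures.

Plated area = 2 × 13.3 × 8.35 = 222.1 cm²
Volume = 222.1 × 48.3×10⁻⁴ cm = 1.073 cm³
m(Zn) = 1.073 × 7.14 = 7.661 g
n(Zn) = 7.661 / 65.38 = 0.1172 mol; n(e⁻) = 2 × 0.1172 = 0.2344 mol
Q = 0.2344 × 96485 = 22620 C
t = 22620 / 13.1 = 1727 s = 28.8 min

28.8 min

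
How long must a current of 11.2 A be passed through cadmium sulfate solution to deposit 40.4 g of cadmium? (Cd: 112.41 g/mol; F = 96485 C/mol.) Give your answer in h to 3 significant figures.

1.72 h

n(Cd) = 40.4 / 112.41 = 0.3594 mol
Cd²⁺ + 2e⁻ → Cd, so n(e⁻) = 2 × 0.3594 = 0.7188 mol
Q = 0.7188 × 96485 = 69350 C
t = Q / I = 69350 / 11.2 = 6192 s = 1.72 h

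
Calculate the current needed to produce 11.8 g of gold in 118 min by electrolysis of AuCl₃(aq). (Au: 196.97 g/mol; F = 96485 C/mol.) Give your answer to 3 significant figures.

n(Au) = 11.8 / 196.97 = 0.05991 mol
Au³⁺ + 3e⁻ → Au, so n(e⁻) = 3 × 0.05991 = 0.1797 mol
Q = 0.1797 × 96485 = 17340 C
I = Q / t = 17340 / 7080 s = 2.45 A

2.45 A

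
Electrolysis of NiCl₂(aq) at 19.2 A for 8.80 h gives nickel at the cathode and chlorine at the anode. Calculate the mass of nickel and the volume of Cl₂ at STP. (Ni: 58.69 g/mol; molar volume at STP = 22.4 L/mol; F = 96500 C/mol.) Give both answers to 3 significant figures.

185 g Ni; 70.6 L Cl₂

Q = 19.2 × 31680 = 6.083×10^5 C; n(e⁻) = 6.083×10^5 / 96500 = 6.304 mol
Cathode: Ni²⁺ + 2e⁻ → Ni → n(Ni) = 6.304/2 = 3.152 mol → 185 g
Anode: 2Cl⁻ → Cl₂ + 2e⁻ → n(Cl₂) = 6.304/2 = 3.152 mol → 70.6 L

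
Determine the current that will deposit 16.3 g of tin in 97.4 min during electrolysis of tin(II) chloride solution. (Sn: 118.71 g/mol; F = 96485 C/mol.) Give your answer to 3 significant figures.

n(Sn) = 16.3 / 118.71 = 0.1373 mol
Sn²⁺ + 2e⁻ → Sn, so n(e⁻) = 2 × 0.1373 = 0.2746 mol
Q = 0.2746 × 96485 = 26490 C
I = Q / t = 26490 / 5844 s = 4.53 A

4.53 A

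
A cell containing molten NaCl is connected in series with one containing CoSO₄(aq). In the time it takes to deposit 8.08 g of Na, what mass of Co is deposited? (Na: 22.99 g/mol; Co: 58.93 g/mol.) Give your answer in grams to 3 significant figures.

n(Na) = 8.08 / 22.99 = 0.3515 mol
Na⁺ + e⁻ → Na, so n(e⁻) = 0.3515 mol
The cells are in series, so the same charge (and hence the same n(e⁻) = 0.3515 mol) passes through both.
Co²⁺ + 2e⁻ → Co, so n(Co) = 0.3515 / 2 = 0.1758 mol
m(Co) = 0.1758 × 58.93 = 10.4 g

10.4 g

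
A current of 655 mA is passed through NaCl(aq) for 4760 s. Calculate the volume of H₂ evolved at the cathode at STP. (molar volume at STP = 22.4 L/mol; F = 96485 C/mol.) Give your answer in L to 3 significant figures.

Charge passed = 0.655 × 4760 = 3118 C
n(e⁻) = 3118 / 96485 = 0.03232 mol
2H⁺ + 2e⁻ → H₂, so n(H₂) = 0.03232 / 2 = 0.01616 mol
V = 0.01616 × 22.4 = 0.3620 L

0.362 L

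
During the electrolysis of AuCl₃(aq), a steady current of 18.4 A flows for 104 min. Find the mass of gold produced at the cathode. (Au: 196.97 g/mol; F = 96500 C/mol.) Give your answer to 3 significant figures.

Q = It = 18.4 × 6240 = 1.148×10^5 C
n(e⁻) = Q/F = 1.148×10^5/96500 = 1.190 mol
Au³⁺ + 3e⁻ → Au, so n(Au) = 1.190 / 3 = 0.3967 mol
m = 0.3967 × 196.97 = 78.1 g

78.1 g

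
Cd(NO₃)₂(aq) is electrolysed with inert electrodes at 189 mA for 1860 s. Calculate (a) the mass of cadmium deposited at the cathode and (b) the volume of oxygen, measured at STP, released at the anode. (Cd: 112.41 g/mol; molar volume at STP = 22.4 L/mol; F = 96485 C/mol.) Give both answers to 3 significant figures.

Q = 0.189 × 1860 = 351.5 C; n(e⁻) = 351.5 / 96485 = 0.003643 mol
Cathode: Cd²⁺ + 2e⁻ → Cd → n(Cd) = 0.003643/2 = 0.001822 mol → 0.205 g
Anode: 2H₂O → O₂ + 4H⁺ + 4e⁻ → n(O₂) = 0.003643/4 = 9.108×10^-4 mol → 0.0204 L

0.205 g Cd; 0.0204 L O₂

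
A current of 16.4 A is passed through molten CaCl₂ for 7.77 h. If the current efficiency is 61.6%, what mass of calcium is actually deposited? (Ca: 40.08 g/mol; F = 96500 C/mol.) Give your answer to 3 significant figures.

58.7 g

Q = 16.4 × 27972 = 4.587×10^5 C
n(e⁻) = 4.587×10^5 / 96500 = 4.753 mol
Ca²⁺ + 2e⁻ → Ca, so theoretical m(Ca) = 2.377 × 40.08 = 95.27 g
Actual mass = 61.6% × 95.27 = 58.7 g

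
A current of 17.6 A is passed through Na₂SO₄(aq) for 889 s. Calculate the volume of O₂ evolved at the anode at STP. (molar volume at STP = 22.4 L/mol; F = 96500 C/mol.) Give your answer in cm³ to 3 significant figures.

908 cm³

Charge passed = 17.6 × 889 = 15650 C
Moles of electrons = 15650 / 96500 = 0.1622 mol
2H₂O → O₂ + 4H⁺ + 4e⁻, so n(O₂) = 0.1622 / 4 = 0.04055 mol
V = 0.04055 × 22.4 = 0.9083 L
= 908 cm³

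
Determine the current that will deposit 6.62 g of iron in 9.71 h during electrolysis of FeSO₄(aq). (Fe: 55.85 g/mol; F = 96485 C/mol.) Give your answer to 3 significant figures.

n(Fe) = 6.62 / 55.85 = 0.1185 mol
Fe²⁺ + 2e⁻ → Fe, so n(e⁻) = 2 × 0.1185 = 0.2370 mol
Q = 0.2370 × 96485 = 22870 C
I = Q / t = 22870 / 34956 s = 0.654 A

0.654 A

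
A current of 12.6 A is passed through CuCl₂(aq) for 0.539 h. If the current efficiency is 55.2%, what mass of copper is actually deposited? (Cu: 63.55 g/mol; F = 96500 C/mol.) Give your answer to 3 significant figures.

Q = 12.6 × 1940.4 = 24450 C
n(e⁻) = 24450 / 96500 = 0.2534 mol
Cu²⁺ + 2e⁻ → Cu, so theoretical m(Cu) = 0.1267 × 63.55 = 8.052 g
Actual mass = 55.2% × 8.052 = 4.44 g

4.44 g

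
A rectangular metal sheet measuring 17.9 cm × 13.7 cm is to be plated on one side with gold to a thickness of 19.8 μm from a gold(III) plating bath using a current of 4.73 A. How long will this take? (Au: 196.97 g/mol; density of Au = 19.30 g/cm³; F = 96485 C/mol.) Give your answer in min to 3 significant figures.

Plated area = 17.9 × 13.7 = 245.2 cm²
Volume = 245.2 × 19.8×10⁻⁴ cm = 0.4855 cm³
m(Au) = 0.4855 × 19.30 = 9.370 g
n(Au) = 9.370 / 196.97 = 0.04757 mol; n(e⁻) = 3 × 0.04757 = 0.1427 mol
Q = 0.1427 × 96485 = 13770 C
t = 13770 / 4.73 = 2911 s = 48.5 min

48.5 min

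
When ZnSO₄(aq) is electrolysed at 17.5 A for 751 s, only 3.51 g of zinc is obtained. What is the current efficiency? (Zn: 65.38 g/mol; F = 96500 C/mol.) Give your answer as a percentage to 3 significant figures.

Q = 17.5 × 751 = 13140 C
n(e⁻) = 13140 / 96500 = 0.1362 mol
Zn²⁺ + 2e⁻ → Zn, so theoretical n(Zn) = 0.06810 mol → 4.452 g
Efficiency = 3.51 / 4.452 = 0.7884 = 78.8%

78.8%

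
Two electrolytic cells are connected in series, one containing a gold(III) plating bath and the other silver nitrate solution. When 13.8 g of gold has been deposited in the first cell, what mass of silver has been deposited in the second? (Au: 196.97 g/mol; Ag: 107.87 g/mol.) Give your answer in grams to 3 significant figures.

22.7 g

n(Au) = 13.8 / 196.97 = 0.07006 mol
Au³⁺ + 3e⁻ → Au, so n(e⁻) = 3 × 0.07006 = 0.2102 mol
Since the cells are in series, n(e⁻) in the Ag cell is also 0.2102 mol.
Ag⁺ + e⁻ → Ag, so n(Ag) = 0.2102 mol
m(Ag) = 0.2102 × 107.87 = 22.7 g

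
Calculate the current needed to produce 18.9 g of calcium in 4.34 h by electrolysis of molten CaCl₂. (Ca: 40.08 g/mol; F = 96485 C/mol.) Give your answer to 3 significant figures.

5.82 A

n(Ca) = 18.9 / 40.08 = 0.4716 mol
Ca²⁺ + 2e⁻ → Ca, so n(e⁻) = 2 × 0.4716 = 0.9432 mol
Q = 0.9432 × 96485 = 91000 C
I = Q / t = 91000 / 15624 s = 5.82 A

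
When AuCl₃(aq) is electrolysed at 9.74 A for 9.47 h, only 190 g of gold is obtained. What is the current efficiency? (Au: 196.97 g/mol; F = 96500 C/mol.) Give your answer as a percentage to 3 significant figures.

84.1%

Q = 9.74 × 34092 = 3.321×10^5 C
n(e⁻) = 3.321×10^5 / 96500 = 3.441 mol
Au³⁺ + 3e⁻ → Au, so theoretical n(Au) = 1.147 mol → 225.9 g
Efficiency = 190 / 225.9 = 0.8411 = 84.1%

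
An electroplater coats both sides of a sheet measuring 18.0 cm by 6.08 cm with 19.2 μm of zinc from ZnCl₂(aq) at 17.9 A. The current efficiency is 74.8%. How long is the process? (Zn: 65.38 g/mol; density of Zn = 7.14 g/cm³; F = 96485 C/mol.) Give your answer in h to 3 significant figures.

Plated area = 2 × 18.0 × 6.08 = 218.9 cm²
Volume = 218.9 × 19.2×10⁻⁴ cm = 0.4203 cm³
m(Zn) = 0.4203 × 7.14 = 3.001 g
n(Zn) = 3.001 / 65.38 = 0.04590 mol; n(e⁻) = 2 × 0.04590 = 0.09180 mol
Q = 0.09180 × 96485 / 0.748 = 11840 C
t = 11840 / 17.9 = 661.5 s = 0.184 h

0.184 h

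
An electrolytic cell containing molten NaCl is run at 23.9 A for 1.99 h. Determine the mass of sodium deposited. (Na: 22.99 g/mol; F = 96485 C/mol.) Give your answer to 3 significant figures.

40.8 g

Q = 23.9 A × 7164 s = 1.712×10^5 C
n(e⁻) = Q/F = 1.712×10^5/96485 = 1.774 mol
Na⁺ + e⁻ → Na, so n(Na) = 1.774 mol
m = 1.774 × 22.99 = 40.8 g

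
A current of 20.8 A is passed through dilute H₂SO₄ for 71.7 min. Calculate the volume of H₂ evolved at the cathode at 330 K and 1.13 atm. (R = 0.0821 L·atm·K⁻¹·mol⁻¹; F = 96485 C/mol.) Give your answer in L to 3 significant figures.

11.1 L

Charge passed = 20.8 × 4302 = 89480 C
n(e⁻) = 89480 / 96485 = 0.9274 mol
2H⁺ + 2e⁻ → H₂, so n(H₂) = 0.9274 / 2 = 0.4637 mol
V = nRT/P = 0.4637 × 0.0821 × 330 / 1.13 = 11.12 L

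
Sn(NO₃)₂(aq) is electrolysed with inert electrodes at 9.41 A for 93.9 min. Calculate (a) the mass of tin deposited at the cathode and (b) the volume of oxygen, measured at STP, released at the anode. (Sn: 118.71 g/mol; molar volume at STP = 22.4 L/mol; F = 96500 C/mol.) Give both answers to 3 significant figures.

Q = 9.41 × 5634 = 53020 C; n(e⁻) = 53020 / 96500 = 0.5494 mol
Cathode: Sn²⁺ + 2e⁻ → Sn → n(Sn) = 0.5494/2 = 0.2747 mol → 32.6 g
Anode: 2H₂O → O₂ + 4H⁺ + 4e⁻ → n(O₂) = 0.5494/4 = 0.1374 mol → 3.08 L

32.6 g Sn; 3.08 L O₂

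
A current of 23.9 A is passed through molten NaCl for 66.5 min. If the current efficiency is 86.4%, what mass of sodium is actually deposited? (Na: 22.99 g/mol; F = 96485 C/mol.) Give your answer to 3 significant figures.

Q = 23.9 × 3990 = 95360 C
n(e⁻) = 95360 / 96485 = 0.9883 mol
Na⁺ + e⁻ → Na, so theoretical m(Na) = 0.9883 × 22.99 = 22.72 g
Actual mass = 86.4% × 22.72 = 19.6 g

19.6 g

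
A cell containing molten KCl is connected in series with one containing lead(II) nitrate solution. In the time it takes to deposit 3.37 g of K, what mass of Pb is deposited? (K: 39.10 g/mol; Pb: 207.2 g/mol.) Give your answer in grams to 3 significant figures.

8.93 g

n(K) = 3.37 / 39.10 = 0.08619 mol
K⁺ + e⁻ → K, so n(e⁻) = 0.08619 mol
Since the cells are in series, n(e⁻) in the Pb cell is also 0.08619 mol.
Pb²⁺ + 2e⁻ → Pb, so n(Pb) = 0.08619 / 2 = 0.04310 mol
m(Pb) = 0.04310 × 207.2 = 8.93 g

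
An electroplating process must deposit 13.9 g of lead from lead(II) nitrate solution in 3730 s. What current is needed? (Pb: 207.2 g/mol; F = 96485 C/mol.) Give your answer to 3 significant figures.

3.47 A

n(Pb) = 13.9 / 207.2 = 0.06708 mol
Pb²⁺ + 2e⁻ → Pb, so n(e⁻) = 2 × 0.06708 = 0.1342 mol
Q = 0.1342 × 96485 = 12950 C
I = Q / t = 12950 / 3730 s = 3.47 A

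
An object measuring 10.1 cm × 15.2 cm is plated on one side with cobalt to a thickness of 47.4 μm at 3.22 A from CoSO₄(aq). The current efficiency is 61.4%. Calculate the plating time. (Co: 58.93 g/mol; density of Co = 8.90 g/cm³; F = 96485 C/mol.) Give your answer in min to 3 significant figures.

179 min

Plated area = 10.1 × 15.2 = 153.5 cm²
Volume = 153.5 × 47.4×10⁻⁴ cm = 0.7276 cm³
m(Co) = 0.7276 × 8.90 = 6.476 g
n(Co) = 6.476 / 58.93 = 0.1099 mol; n(e⁻) = 2 × 0.1099 = 0.2198 mol
Q = 0.2198 × 96485 / 0.614 = 34540 C
t = 34540 / 3.22 = 10730 s = 179 min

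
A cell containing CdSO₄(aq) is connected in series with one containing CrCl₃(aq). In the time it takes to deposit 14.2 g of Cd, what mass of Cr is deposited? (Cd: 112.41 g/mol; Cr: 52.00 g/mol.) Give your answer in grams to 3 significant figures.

n(Cd) = 14.2 / 112.41 = 0.1263 mol
Cd²⁺ + 2e⁻ → Cd, so n(e⁻) = 2 × 0.1263 = 0.2526 mol
The cells are in series, so the same charge (and hence the same n(e⁻) = 0.2526 mol) passes through both.
Cr³⁺ + 3e⁻ → Cr, so n(Cr) = 0.2526 / 3 = 0.08420 mol
m(Cr) = 0.08420 × 52.00 = 4.38 g

4.38 g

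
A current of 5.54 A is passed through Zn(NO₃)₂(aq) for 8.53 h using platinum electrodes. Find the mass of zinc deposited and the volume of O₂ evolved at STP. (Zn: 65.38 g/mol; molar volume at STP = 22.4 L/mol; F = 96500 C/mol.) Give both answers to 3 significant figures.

57.6 g Zn; 9.87 L O₂

Q = 5.54 × 30708 = 1.701×10^5 C; n(e⁻) = 1.701×10^5 / 96500 = 1.763 mol
Cathode: Zn²⁺ + 2e⁻ → Zn → n(Zn) = 1.763/2 = 0.8815 mol → 57.6 g
Anode: 2H₂O → O₂ + 4H⁺ + 4e⁻ → n(O₂) = 1.763/4 = 0.4408 mol → 9.87 L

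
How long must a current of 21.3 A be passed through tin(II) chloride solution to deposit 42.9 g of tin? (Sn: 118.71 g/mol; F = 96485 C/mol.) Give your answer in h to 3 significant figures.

n(Sn) = 42.9 / 118.71 = 0.3614 mol
Sn²⁺ + 2e⁻ → Sn, so n(e⁻) = 2 × 0.3614 = 0.7228 mol
Q = 0.7228 × 96485 = 69740 C
t = Q / I = 69740 / 21.3 = 3274 s = 0.909 h

0.909 h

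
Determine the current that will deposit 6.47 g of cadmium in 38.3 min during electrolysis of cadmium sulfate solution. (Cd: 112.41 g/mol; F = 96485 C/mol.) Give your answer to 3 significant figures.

4.83 A

n(Cd) = 6.47 / 112.41 = 0.05756 mol
Cd²⁺ + 2e⁻ → Cd, so n(e⁻) = 2 × 0.05756 = 0.1151 mol
Q = 0.1151 × 96485 = 11110 C
I = Q / t = 11110 / 2298 s = 4.83 A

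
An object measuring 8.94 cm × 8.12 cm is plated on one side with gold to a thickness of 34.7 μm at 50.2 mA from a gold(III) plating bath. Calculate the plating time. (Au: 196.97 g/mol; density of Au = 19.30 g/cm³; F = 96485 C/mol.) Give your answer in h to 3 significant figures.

39.5 h

Plated area = 8.94 × 8.12 = 72.59 cm²
Volume = 72.59 × 34.7×10⁻⁴ cm = 0.2519 cm³
m(Au) = 0.2519 × 19.30 = 4.862 g
n(Au) = 4.862 / 196.97 = 0.02468 mol; n(e⁻) = 3 × 0.02468 = 0.07404 mol
Q = 0.07404 × 96485 = 7144 C
t = 7144 / 0.0502 = 1.423×10^5 s = 39.5 h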